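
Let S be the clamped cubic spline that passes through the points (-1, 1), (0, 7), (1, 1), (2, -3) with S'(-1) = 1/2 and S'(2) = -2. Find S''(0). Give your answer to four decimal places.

-28.0667

With σ_i denoting the second derivative at x_i, h_i = 1, 1, 1, and Δ_i = (y_(i+1) − y_i)/h_i = 6, -6, -4:
  1·σ_0 + 4·σ_1 + 1·σ_2 = 6(Δ_1 - Δ_0) = -72
  1·σ_1 + 4·σ_2 + 1·σ_3 = 6(Δ_2 - Δ_1) = 12
Clamped end conditions give two more equations: 2h_0·σ_0 + h_0·σ_1 = 6(Δ_0 - S'(-1)) = 33 and h_2·σ_2 + 2h_2·σ_3 = 6(S'(2) - Δ_2) = 12.
Solving: σ_0 = 458/15, σ_1 = -421/15, σ_2 = 146/15, σ_3 = 17/15.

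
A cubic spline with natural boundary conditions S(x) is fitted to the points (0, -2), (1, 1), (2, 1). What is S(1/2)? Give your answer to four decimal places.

Let m_i = S''(x_i). Step sizes h_i = 1, 1; slopes of the chords Δ_i = (y_(i+1) - y_i)/h_i = 3, 0.
  1·m_0 + 4·m_1 + 1·m_2 = 6(Δ_1 - Δ_0) = -18
Natural end conditions: m_0 = m_2 = 0.
Hence m_0 = 0, m_1 = -9/2, m_2 = 0.
On [0, 1], S(x) = -2 + 15/4·x + 0·x² - 3/4·x³.
With x = 1/2: S(1/2) = -7/32.

-0.2188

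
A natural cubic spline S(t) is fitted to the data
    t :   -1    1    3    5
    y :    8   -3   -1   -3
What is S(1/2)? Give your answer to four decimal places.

-1.4750

Put m_i = S'' at the i-th knot. Here h = (2, 2, 2) and Δ = (-11/2, 1, -1), so the interior equations h_(i-1)·m_(i-1) + 2(h_(i-1)+h_i)·m_i + h_i·m_(i+1) = 6(Δ_i − Δ_(i-1)) read
  2·m_0 + 8·m_1 + 2·m_2 = 6(Δ_1 - Δ_0) = 39
  2·m_1 + 8·m_2 + 2·m_3 = 6(Δ_2 - Δ_1) = -12
Natural end conditions: m_0 = m_3 = 0.
Solving: m_0 = 0, m_1 = 28/5, m_2 = -29/10, m_3 = 0.
On [-1, 1], S(t) = 8 - 221/30·(t + 1) + 0·(t + 1)² + 7/15·(t + 1)³.
With (t + 1) = 3/2: S(1/2) = -59/40.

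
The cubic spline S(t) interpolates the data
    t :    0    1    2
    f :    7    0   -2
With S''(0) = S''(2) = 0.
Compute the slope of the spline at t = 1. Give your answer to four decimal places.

-4.5000

With m_i denoting the second derivative at x_i, h_i = 1, 1, and Δ_i = (y_(i+1) − y_i)/h_i = -7, -2:
  1·m_0 + 4·m_1 + 1·m_2 = 6(Δ_1 - Δ_0) = 30
Natural end conditions: m_0 = m_2 = 0.
Solving the tridiagonal system: m_0 = 0, m_1 = 15/2, m_2 = 0.
On [1, 2], S'(t) = b_1 + 2c_1·(t - 1) + 3d_1·(t - 1)² with b_1 = Δ_1 - h_1(2m_1 + m_2)/6 = -9/2, c_1 = m_1/2 = 15/4, d_1 = (m_2 - m_1)/(6h_1) = -5/4. So S'(1) = -9/2.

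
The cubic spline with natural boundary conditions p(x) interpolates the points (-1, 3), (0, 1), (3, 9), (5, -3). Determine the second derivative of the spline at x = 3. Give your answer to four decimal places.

-7.0423

With m_i denoting the second derivative at x_i, h_i = 1, 3, 2, and Δ_i = (y_(i+1) − y_i)/h_i = -2, 8/3, -6:
  1·m_0 + 8·m_1 + 3·m_2 = 6(Δ_1 - Δ_0) = 28
  3·m_1 + 10·m_2 + 2·m_3 = 6(Δ_2 - Δ_1) = -52
Natural end conditions: m_0 = m_3 = 0.
Forward elimination and back-substitution give m_0 = 0, m_1 = 436/71, m_2 = -500/71, m_3 = 0.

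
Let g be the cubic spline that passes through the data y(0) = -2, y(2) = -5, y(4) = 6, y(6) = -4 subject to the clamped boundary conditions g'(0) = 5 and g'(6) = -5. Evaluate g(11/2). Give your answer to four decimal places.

Write M_i for g''(x_i). With h_i = 2, 2, 2 and divided differences Δ_i = -3/2, 11/2, -5, the continuity of g' gives the tridiagonal system
  2·M_0 + 8·M_1 + 2·M_2 = 6(Δ_1 - Δ_0) = 42
  2·M_1 + 8·M_2 + 2·M_3 = 6(Δ_2 - Δ_1) = -63
Clamped end conditions give two more equations: 2h_0·M_0 + h_0·M_1 = 6(Δ_0 - g'(0)) = -39 and h_2·M_2 + 2h_2·M_3 = 6(g'(6) - Δ_2) = 0.
Forward elimination and back-substitution give M_0 = -239/15, M_1 = 371/30, M_2 = -188/15, M_3 = 94/15.
On [4, 6], g(x) = 6 + 19/15·(x - 4) - 94/15·(x - 4)² + 47/30·(x - 4)³.
With (x - 4) = 3/2: g(11/2) = -73/80.

-0.9125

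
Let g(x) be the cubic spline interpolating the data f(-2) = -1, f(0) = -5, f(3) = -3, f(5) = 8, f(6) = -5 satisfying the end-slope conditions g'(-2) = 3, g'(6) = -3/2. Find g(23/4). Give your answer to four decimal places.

-3.2898

With σ_i denoting the second derivative at x_i, h_i = 2, 3, 2, 1, and Δ_i = (y_(i+1) − y_i)/h_i = -2, 2/3, 11/2, -13:
  2·σ_0 + 10·σ_1 + 3·σ_2 = 6(Δ_1 - Δ_0) = 16
  3·σ_1 + 10·σ_2 + 2·σ_3 = 6(Δ_2 - Δ_1) = 29
  2·σ_2 + 6·σ_3 + 1·σ_4 = 6(Δ_3 - Δ_2) = -111
Clamped end conditions give two more equations: 2h_0·σ_0 + h_0·σ_1 = 6(Δ_0 - g'(-2)) = -30 and h_3·σ_3 + 2h_3·σ_4 = 6(g'(6) - Δ_3) = 69.
Forward elimination and back-substitution give σ_0 = -708/91, σ_1 = 51/91, σ_2 = 2362/273, σ_3 = -8081/273, σ_4 = 13459/273.
On [5, 6], g(x) = 8 - 6197/546·(x - 5) - 8081/546·(x - 5)² + 3590/273·(x - 5)³.
With (x - 5) = 3/4: g(23/4) = -2395/728.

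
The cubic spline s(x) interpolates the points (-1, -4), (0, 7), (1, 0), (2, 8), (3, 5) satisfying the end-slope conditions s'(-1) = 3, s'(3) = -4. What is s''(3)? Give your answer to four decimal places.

12.0714

With M_i denoting the second derivative at x_i, h_i = 1, 1, 1, 1, and Δ_i = (y_(i+1) − y_i)/h_i = 11, -7, 8, -3:
  1·M_0 + 4·M_1 + 1·M_2 = 6(Δ_1 - Δ_0) = -108
  1·M_1 + 4·M_2 + 1·M_3 = 6(Δ_2 - Δ_1) = 90
  1·M_2 + 4·M_3 + 1·M_4 = 6(Δ_3 - Δ_2) = -66
Clamped end conditions give two more equations: 2h_0·M_0 + h_0·M_1 = 6(Δ_0 - s'(-1)) = 48 and h_3·M_3 + 2h_3·M_4 = 6(s'(3) - Δ_3) = -6.
Forward elimination and back-substitution give M_0 = 685/14, M_1 = -349/7, M_2 = 85/2, M_3 = -211/7, M_4 = 169/14.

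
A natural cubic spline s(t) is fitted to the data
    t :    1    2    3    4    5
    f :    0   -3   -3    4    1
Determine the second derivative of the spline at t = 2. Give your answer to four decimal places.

0.7500

Let m_i = s''(x_i). Step sizes h_i = 1, 1, 1, 1; slopes of the chords Δ_i = (y_(i+1) - y_i)/h_i = -3, 0, 7, -3.
  1·m_0 + 4·m_1 + 1·m_2 = 6(Δ_1 - Δ_0) = 18
  1·m_1 + 4·m_2 + 1·m_3 = 6(Δ_2 - Δ_1) = 42
  1·m_2 + 4·m_3 + 1·m_4 = 6(Δ_3 - Δ_2) = -60
Natural end conditions: m_0 = m_4 = 0.
Forward elimination and back-substitution give m_0 = 0, m_1 = 3/4, m_2 = 15, m_3 = -75/4, m_4 = 0.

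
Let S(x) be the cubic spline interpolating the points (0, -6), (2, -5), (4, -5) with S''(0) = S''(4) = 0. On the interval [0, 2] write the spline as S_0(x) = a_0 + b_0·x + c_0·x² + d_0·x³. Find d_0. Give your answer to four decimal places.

-0.0313

Write m_i for S''(x_i). With h_i = 2, 2 and divided differences Δ_i = 1/2, 0, the continuity of S' gives the tridiagonal system
  2·m_0 + 8·m_1 + 2·m_2 = 6(Δ_1 - Δ_0) = -3
Natural end conditions: m_0 = m_2 = 0.
Hence m_0 = 0, m_1 = -3/8, m_2 = 0.
On [0, 2], with S_0(x) = a_0 + b_0·x + c_0·x² + d_0·x³: c_0 = m_0/2 = 0, d_0 = (m_1 - m_0)/(6h_0) = -1/32, b_0 = Δ_0 - h_0(2m_0 + m_1)/6 = 5/8.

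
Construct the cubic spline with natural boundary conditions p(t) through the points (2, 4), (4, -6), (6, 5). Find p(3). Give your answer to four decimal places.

Let m_i = p''(x_i). Step sizes h_i = 2, 2; slopes of the chords Δ_i = (y_(i+1) - y_i)/h_i = -5, 11/2.
  2·m_0 + 8·m_1 + 2·m_2 = 6(Δ_1 - Δ_0) = 63
Natural end conditions: m_0 = m_2 = 0.
Solving: m_0 = 0, m_1 = 63/8, m_2 = 0.
On [2, 4], p(t) = 4 - 61/8·(t - 2) + 0·(t - 2)² + 21/32·(t - 2)³.
With (t - 2) = 1: p(3) = -95/32.

-2.9688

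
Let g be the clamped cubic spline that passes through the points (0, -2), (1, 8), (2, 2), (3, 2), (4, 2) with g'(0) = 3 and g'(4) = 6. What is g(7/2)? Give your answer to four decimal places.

1.2299

Write M_i for g''(x_i). With h_i = 1, 1, 1, 1 and divided differences Δ_i = 10, -6, 0, 0, the continuity of g' gives the tridiagonal system
  1·M_0 + 4·M_1 + 1·M_2 = 6(Δ_1 - Δ_0) = -96
  1·M_1 + 4·M_2 + 1·M_3 = 6(Δ_2 - Δ_1) = 36
  1·M_2 + 4·M_3 + 1·M_4 = 6(Δ_3 - Δ_2) = 0
Clamped end conditions give two more equations: 2h_0·M_0 + h_0·M_1 = 6(Δ_0 - g'(0)) = 42 and h_3·M_3 + 2h_3·M_4 = 6(g'(4) - Δ_3) = 36.
Forward elimination and back-substitution give M_0 = 1143/28, M_1 = -555/14, M_2 = 87/4, M_3 = -159/14, M_4 = 663/28.
On [3, 4], g(t) = 2 - 9/56·(t - 3) - 159/28·(t - 3)² + 327/56·(t - 3)³.
With (t - 3) = 1/2: g(7/2) = 551/448.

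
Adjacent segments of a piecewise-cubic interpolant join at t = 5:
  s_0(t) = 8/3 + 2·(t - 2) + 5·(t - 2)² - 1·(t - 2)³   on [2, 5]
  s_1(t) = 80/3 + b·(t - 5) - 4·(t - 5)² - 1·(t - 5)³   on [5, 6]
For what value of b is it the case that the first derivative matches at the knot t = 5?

s_0'(t) = 2 + 10·(t - 2) - 3·(t - 2)², so s_0'(5) = 5. On the right, s_1'(5) = b, so b = 5.

5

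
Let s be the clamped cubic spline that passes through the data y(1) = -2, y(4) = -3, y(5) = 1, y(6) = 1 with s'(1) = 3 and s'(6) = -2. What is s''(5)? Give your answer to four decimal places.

Let m_i = s''(x_i). Step sizes h_i = 3, 1, 1; slopes of the chords Δ_i = (y_(i+1) - y_i)/h_i = -1/3, 4, 0.
  3·m_0 + 8·m_1 + 1·m_2 = 6(Δ_1 - Δ_0) = 26
  1·m_1 + 4·m_2 + 1·m_3 = 6(Δ_2 - Δ_1) = -24
Clamped end conditions give two more equations: 2h_0·m_0 + h_0·m_1 = 6(Δ_0 - s'(1)) = -20 and h_2·m_2 + 2h_2·m_3 = 6(s'(6) - Δ_2) = -12.
Hence m_0 = -578/87, m_1 = 192/29, m_2 = -204/29, m_3 = -72/29.

-7.0345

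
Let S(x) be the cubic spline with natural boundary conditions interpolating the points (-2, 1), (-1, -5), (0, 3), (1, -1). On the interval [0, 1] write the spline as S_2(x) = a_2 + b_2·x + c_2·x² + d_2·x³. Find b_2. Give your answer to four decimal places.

4.2667

Put M_i = S'' at the i-th knot. Here h = (1, 1, 1) and Δ = (-6, 8, -4), so the interior equations h_(i-1)·M_(i-1) + 2(h_(i-1)+h_i)·M_i + h_i·M_(i+1) = 6(Δ_i − Δ_(i-1)) read
  1·M_0 + 4·M_1 + 1·M_2 = 6(Δ_1 - Δ_0) = 84
  1·M_1 + 4·M_2 + 1·M_3 = 6(Δ_2 - Δ_1) = -72
Natural end conditions: M_0 = M_3 = 0.
Solving: M_0 = 0, M_1 = 136/5, M_2 = -124/5, M_3 = 0.
On [0, 1], with S_2(x) = a_2 + b_2·x + c_2·x² + d_2·x³: c_2 = M_2/2 = -62/5, d_2 = (M_3 - M_2)/(6h_2) = 62/15, b_2 = Δ_2 - h_2(2M_2 + M_3)/6 = 64/15.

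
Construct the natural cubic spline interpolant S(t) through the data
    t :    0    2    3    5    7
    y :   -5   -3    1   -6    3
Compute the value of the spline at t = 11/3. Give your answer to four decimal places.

Put M_i = S'' at the i-th knot. Here h = (2, 1, 2, 2) and Δ = (1, 4, -7/2, 9/2), so the interior equations h_(i-1)·M_(i-1) + 2(h_(i-1)+h_i)·M_i + h_i·M_(i+1) = 6(Δ_i − Δ_(i-1)) read
  2·M_0 + 6·M_1 + 1·M_2 = 6(Δ_1 - Δ_0) = 18
  1·M_1 + 6·M_2 + 2·M_3 = 6(Δ_2 - Δ_1) = -45
  2·M_2 + 8·M_3 + 2·M_4 = 6(Δ_3 - Δ_2) = 48
Natural end conditions: M_0 = M_4 = 0.
Solving the tridiagonal system: M_0 = 0, M_1 = 39/8, M_2 = -45/4, M_3 = 141/16, M_4 = 0.
On [3, 5], S(t) = 1 + 17/16·(t - 3) - 45/8·(t - 3)² + 107/64·(t - 3)³.
With (t - 3) = 2/3: S(11/3) = -8/27.

-0.2963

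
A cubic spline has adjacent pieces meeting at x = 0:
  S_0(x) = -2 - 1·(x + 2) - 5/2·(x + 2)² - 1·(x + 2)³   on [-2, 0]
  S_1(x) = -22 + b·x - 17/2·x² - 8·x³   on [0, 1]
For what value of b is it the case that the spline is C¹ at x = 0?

S_0'(x) = -1 - 5·(x + 2) - 3·(x + 2)², so S_0'(0) = -23. On the right, S_1'(0) = b, so b = -23.

-23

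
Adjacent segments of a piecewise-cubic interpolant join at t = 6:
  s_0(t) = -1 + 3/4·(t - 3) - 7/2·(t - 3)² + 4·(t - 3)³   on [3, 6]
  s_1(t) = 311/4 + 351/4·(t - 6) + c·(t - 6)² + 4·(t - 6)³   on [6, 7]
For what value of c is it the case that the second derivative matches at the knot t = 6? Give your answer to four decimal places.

32.5000

s_0''(t) = -7 + 24·(t - 3), so s_0''(6) = 65. On the right, s_1''(6) = 2c, so c = 65/2.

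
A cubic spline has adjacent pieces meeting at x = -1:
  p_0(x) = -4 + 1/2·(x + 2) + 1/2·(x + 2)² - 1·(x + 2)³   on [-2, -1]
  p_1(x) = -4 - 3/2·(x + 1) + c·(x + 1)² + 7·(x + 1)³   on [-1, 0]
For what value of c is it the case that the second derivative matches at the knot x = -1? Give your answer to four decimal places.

-2.5000

p_0''(x) = 1 - 6·(x + 2), so p_0''(-1) = -5. On the right, p_1''(-1) = 2c, so c = -5/2.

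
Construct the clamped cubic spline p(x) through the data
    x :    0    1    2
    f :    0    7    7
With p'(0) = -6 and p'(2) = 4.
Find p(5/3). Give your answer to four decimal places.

Write σ_i for p''(x_i). With h_i = 1, 1 and divided differences Δ_i = 7, 0, the continuity of p' gives the tridiagonal system
  1·σ_0 + 4·σ_1 + 1·σ_2 = 6(Δ_1 - Δ_0) = -42
Clamped end conditions give two more equations: 2h_0·σ_0 + h_0·σ_1 = 6(Δ_0 - p'(0)) = 78 and h_1·σ_1 + 2h_1·σ_2 = 6(p'(2) - Δ_1) = 24.
Solving the tridiagonal system: σ_0 = 109/2, σ_1 = -31, σ_2 = 55/2.
On [1, 2], p(x) = 7 + 23/4·(x - 1) - 31/2·(x - 1)² + 39/4·(x - 1)³.
With (x - 1) = 2/3: p(5/3) = 41/6.

6.8333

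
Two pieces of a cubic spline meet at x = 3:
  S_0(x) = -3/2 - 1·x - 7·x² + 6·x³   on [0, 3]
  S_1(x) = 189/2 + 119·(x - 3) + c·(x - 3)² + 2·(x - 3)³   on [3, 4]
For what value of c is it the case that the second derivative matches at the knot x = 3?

47

S_0''(x) = -14 + 36·x, so S_0''(3) = 94. On the right, S_1''(3) = 2c, so c = 47.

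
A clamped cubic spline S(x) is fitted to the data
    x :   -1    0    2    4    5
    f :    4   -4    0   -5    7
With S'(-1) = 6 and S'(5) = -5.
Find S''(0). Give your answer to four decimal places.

Let m_i = S''(x_i). Step sizes h_i = 1, 2, 2, 1; slopes of the chords Δ_i = (y_(i+1) - y_i)/h_i = -8, 2, -5/2, 12.
  1·m_0 + 6·m_1 + 2·m_2 = 6(Δ_1 - Δ_0) = 60
  2·m_1 + 8·m_2 + 2·m_3 = 6(Δ_2 - Δ_1) = -27
  2·m_2 + 6·m_3 + 1·m_4 = 6(Δ_3 - Δ_2) = 87
Clamped end conditions give two more equations: 2h_0·m_0 + h_0·m_1 = 6(Δ_0 - S'(-1)) = -84 and h_3·m_3 + 2h_3·m_4 = 6(S'(5) - Δ_3) = -102.
Hence m_0 = -7187/132, m_1 = 1643/66, m_2 = -419/24, m_3 = 2075/66, m_4 = -8807/132.

24.8939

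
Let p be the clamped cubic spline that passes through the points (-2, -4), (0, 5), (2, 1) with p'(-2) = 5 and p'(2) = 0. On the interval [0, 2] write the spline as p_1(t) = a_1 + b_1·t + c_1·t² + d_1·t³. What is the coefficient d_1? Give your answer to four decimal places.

Put σ_i = p'' at the i-th knot. Here h = (2, 2) and Δ = (9/2, -2), so the interior equations h_(i-1)·σ_(i-1) + 2(h_(i-1)+h_i)·σ_i + h_i·σ_(i+1) = 6(Δ_i − Δ_(i-1)) read
  2·σ_0 + 8·σ_1 + 2·σ_2 = 6(Δ_1 - Δ_0) = -39
Clamped end conditions give two more equations: 2h_0·σ_0 + h_0·σ_1 = 6(Δ_0 - p'(-2)) = -3 and h_1·σ_1 + 2h_1·σ_2 = 6(p'(2) - Δ_1) = 12.
Solving the tridiagonal system: σ_0 = 23/8, σ_1 = -29/4, σ_2 = 53/8.
On [0, 2], with p_1(t) = a_1 + b_1·t + c_1·t² + d_1·t³: c_1 = σ_1/2 = -29/8, d_1 = (σ_2 - σ_1)/(6h_1) = 37/32, b_1 = Δ_1 - h_1(2σ_1 + σ_2)/6 = 5/8.

1.1563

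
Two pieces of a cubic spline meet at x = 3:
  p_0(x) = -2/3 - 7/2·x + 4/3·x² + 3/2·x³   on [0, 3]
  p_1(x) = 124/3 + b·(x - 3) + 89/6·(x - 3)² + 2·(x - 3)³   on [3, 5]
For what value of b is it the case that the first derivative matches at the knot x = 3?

45

p_0'(x) = -7/2 + 8/3·x + 9/2·x², so p_0'(3) = 45. On the right, p_1'(3) = b, so b = 45.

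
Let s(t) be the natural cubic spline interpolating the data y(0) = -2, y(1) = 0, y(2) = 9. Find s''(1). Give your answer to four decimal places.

10.5000

With σ_i denoting the second derivative at x_i, h_i = 1, 1, and Δ_i = (y_(i+1) − y_i)/h_i = 2, 9:
  1·σ_0 + 4·σ_1 + 1·σ_2 = 6(Δ_1 - Δ_0) = 42
Natural end conditions: σ_0 = σ_2 = 0.
Solving the tridiagonal system: σ_0 = 0, σ_1 = 21/2, σ_2 = 0.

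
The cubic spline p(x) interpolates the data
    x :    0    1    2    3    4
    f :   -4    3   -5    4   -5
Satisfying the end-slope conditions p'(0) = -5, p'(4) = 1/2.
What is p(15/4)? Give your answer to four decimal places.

Let m_i = p''(x_i). Step sizes h_i = 1, 1, 1, 1; slopes of the chords Δ_i = (y_(i+1) - y_i)/h_i = 7, -8, 9, -9.
  1·m_0 + 4·m_1 + 1·m_2 = 6(Δ_1 - Δ_0) = -90
  1·m_1 + 4·m_2 + 1·m_3 = 6(Δ_2 - Δ_1) = 102
  1·m_2 + 4·m_3 + 1·m_4 = 6(Δ_3 - Δ_2) = -108
Clamped end conditions give two more equations: 2h_0·m_0 + h_0·m_1 = 6(Δ_0 - p'(0)) = 72 and h_3·m_3 + 2h_3·m_4 = 6(p'(4) - Δ_3) = 57.
Solving the tridiagonal system: m_0 = 491/8, m_1 = -203/4, m_2 = 413/8, m_3 = -215/4, m_4 = 443/8.
On [3, 4], p(x) = 4 - 5/16·(x - 3) - 215/8·(x - 3)² + 291/16·(x - 3)³.
With (x - 3) = 3/4: p(15/4) = -3767/1024.

-3.6787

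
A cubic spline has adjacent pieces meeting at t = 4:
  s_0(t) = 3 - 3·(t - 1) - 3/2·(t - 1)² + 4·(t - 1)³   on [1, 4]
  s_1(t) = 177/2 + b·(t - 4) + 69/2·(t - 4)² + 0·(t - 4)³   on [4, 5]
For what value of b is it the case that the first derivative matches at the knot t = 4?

96

s_0'(t) = -3 - 3·(t - 1) + 12·(t - 1)², so s_0'(4) = 96. On the right, s_1'(4) = b, so b = 96.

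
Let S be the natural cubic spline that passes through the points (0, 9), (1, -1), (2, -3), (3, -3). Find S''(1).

12

Write σ_i for S''(x_i). With h_i = 1, 1, 1 and divided differences Δ_i = -10, -2, 0, the continuity of S' gives the tridiagonal system
  1·σ_0 + 4·σ_1 + 1·σ_2 = 6(Δ_1 - Δ_0) = 48
  1·σ_1 + 4·σ_2 + 1·σ_3 = 6(Δ_2 - Δ_1) = 12
Natural end conditions: σ_0 = σ_3 = 0.
Hence σ_0 = 0, σ_1 = 12, σ_2 = 0, σ_3 = 0.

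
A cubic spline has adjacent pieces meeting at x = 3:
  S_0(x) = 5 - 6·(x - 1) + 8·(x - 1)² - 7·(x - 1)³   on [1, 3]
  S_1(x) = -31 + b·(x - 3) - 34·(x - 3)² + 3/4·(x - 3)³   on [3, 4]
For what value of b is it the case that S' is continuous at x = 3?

-58

S_0'(x) = -6 + 16·(x - 1) - 21·(x - 1)², so S_0'(3) = -58. On the right, S_1'(3) = b, so b = -58.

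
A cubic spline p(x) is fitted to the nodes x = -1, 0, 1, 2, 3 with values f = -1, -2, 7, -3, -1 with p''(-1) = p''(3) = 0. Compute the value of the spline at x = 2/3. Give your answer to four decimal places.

Let m_i = p''(x_i). Step sizes h_i = 1, 1, 1, 1; slopes of the chords Δ_i = (y_(i+1) - y_i)/h_i = -1, 9, -10, 2.
  1·m_0 + 4·m_1 + 1·m_2 = 6(Δ_1 - Δ_0) = 60
  1·m_1 + 4·m_2 + 1·m_3 = 6(Δ_2 - Δ_1) = -114
  1·m_2 + 4·m_3 + 1·m_4 = 6(Δ_3 - Δ_2) = 72
Natural end conditions: m_0 = m_4 = 0.
Forward elimination and back-substitution give m_0 = 0, m_1 = 51/2, m_2 = -42, m_3 = 57/2, m_4 = 0.
On [0, 1], p(x) = -2 + 15/2·x + 51/4·x² - 45/4·x³.
With x = 2/3: p(2/3) = 16/3.

5.3333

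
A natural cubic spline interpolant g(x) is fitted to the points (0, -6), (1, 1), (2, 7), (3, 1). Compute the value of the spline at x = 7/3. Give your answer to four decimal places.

Let M_i = g''(x_i). Step sizes h_i = 1, 1, 1; slopes of the chords Δ_i = (y_(i+1) - y_i)/h_i = 7, 6, -6.
  1·M_0 + 4·M_1 + 1·M_2 = 6(Δ_1 - Δ_0) = -6
  1·M_1 + 4·M_2 + 1·M_3 = 6(Δ_2 - Δ_1) = -72
Natural end conditions: M_0 = M_3 = 0.
Solving the tridiagonal system: M_0 = 0, M_1 = 16/5, M_2 = -94/5, M_3 = 0.
On [2, 3], g(x) = 7 + 4/15·(x - 2) - 47/5·(x - 2)² + 47/15·(x - 2)³.
With (x - 2) = 1/3: g(7/3) = 499/81.

6.1605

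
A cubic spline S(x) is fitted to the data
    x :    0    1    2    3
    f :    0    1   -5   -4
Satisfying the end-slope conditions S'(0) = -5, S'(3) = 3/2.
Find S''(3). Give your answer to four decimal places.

-7.4667

Put σ_i = S'' at the i-th knot. Here h = (1, 1, 1) and Δ = (1, -6, 1), so the interior equations h_(i-1)·σ_(i-1) + 2(h_(i-1)+h_i)·σ_i + h_i·σ_(i+1) = 6(Δ_i − Δ_(i-1)) read
  1·σ_0 + 4·σ_1 + 1·σ_2 = 6(Δ_1 - Δ_0) = -42
  1·σ_1 + 4·σ_2 + 1·σ_3 = 6(Δ_2 - Δ_1) = 42
Clamped end conditions give two more equations: 2h_0·σ_0 + h_0·σ_1 = 6(Δ_0 - S'(0)) = 36 and h_2·σ_2 + 2h_2·σ_3 = 6(S'(3) - Δ_2) = 3.
Hence σ_0 = 437/15, σ_1 = -334/15, σ_2 = 269/15, σ_3 = -112/15.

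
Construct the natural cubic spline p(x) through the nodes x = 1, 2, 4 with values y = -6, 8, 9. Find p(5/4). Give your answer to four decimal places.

Let M_i = p''(x_i). Step sizes h_i = 1, 2; slopes of the chords Δ_i = (y_(i+1) - y_i)/h_i = 14, 1/2.
  1·M_0 + 6·M_1 + 2·M_2 = 6(Δ_1 - Δ_0) = -81
Natural end conditions: M_0 = M_2 = 0.
Solving the tridiagonal system: M_0 = 0, M_1 = -27/2, M_2 = 0.
On [1, 2], p(x) = -6 + 65/4·(x - 1) + 0·(x - 1)² - 9/4·(x - 1)³.
With (x - 1) = 1/4: p(5/4) = -505/256.

-1.9727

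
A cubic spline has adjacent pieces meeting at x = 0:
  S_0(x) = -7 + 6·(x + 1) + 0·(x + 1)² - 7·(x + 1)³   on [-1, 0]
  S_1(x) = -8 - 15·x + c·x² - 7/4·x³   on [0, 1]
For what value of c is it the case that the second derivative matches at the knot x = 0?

-21

S_0''(x) = 0 - 42·(x + 1), so S_0''(0) = -42. On the right, S_1''(0) = 2c, so c = -21.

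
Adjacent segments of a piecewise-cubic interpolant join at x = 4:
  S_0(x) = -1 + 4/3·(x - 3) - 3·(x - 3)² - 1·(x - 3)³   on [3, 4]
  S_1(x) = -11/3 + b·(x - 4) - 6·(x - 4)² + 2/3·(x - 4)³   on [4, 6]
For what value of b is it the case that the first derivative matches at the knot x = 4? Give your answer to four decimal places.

S_0'(x) = 4/3 - 6·(x - 3) - 3·(x - 3)², so S_0'(4) = -23/3. On the right, S_1'(4) = b, so b = -23/3.

-7.6667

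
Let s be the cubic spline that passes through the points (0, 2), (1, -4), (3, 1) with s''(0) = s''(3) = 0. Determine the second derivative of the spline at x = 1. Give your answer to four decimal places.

Write M_i for s''(x_i). With h_i = 1, 2 and divided differences Δ_i = -6, 5/2, the continuity of s' gives the tridiagonal system
  1·M_0 + 6·M_1 + 2·M_2 = 6(Δ_1 - Δ_0) = 51
Natural end conditions: M_0 = M_2 = 0.
Hence M_0 = 0, M_1 = 17/2, M_2 = 0.

8.5000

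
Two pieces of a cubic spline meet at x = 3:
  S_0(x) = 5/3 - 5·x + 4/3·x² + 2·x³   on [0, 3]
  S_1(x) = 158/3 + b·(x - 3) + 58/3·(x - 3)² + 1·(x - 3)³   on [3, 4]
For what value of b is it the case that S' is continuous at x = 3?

S_0'(x) = -5 + 8/3·x + 6·x², so S_0'(3) = 57. On the right, S_1'(3) = b, so b = 57.

57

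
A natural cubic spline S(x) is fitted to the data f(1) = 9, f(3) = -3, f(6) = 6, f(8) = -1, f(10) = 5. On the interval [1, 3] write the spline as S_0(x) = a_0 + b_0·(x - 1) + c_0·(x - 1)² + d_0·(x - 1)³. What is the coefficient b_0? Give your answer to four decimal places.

-8.5552

With M_i denoting the second derivative at x_i, h_i = 2, 3, 2, 2, and Δ_i = (y_(i+1) − y_i)/h_i = -6, 3, -7/2, 3:
  2·M_0 + 10·M_1 + 3·M_2 = 6(Δ_1 - Δ_0) = 54
  3·M_1 + 10·M_2 + 2·M_3 = 6(Δ_2 - Δ_1) = -39
  2·M_2 + 8·M_3 + 2·M_4 = 6(Δ_3 - Δ_2) = 39
Natural end conditions: M_0 = M_4 = 0.
Hence M_0 = 0, M_1 = 2637/344, M_2 = -1299/172, M_3 = 4653/688, M_4 = 0.
On [1, 3], with S_0(x) = a_0 + b_0·(x - 1) + c_0·(x - 1)² + d_0·(x - 1)³: c_0 = M_0/2 = 0, d_0 = (M_1 - M_0)/(6h_0) = 879/1376, b_0 = Δ_0 - h_0(2M_0 + M_1)/6 = -2943/344.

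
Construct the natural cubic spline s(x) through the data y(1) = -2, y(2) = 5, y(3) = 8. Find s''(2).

Let M_i = s''(x_i). Step sizes h_i = 1, 1; slopes of the chords Δ_i = (y_(i+1) - y_i)/h_i = 7, 3.
  1·M_0 + 4·M_1 + 1·M_2 = 6(Δ_1 - Δ_0) = -24
Natural end conditions: M_0 = M_2 = 0.
Forward elimination and back-substitution give M_0 = 0, M_1 = -6, M_2 = 0.

-6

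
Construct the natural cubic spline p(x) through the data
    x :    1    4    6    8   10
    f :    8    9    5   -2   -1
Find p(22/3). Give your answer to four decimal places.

-0.1741

Let σ_i = p''(x_i). Step sizes h_i = 3, 2, 2, 2; slopes of the chords Δ_i = (y_(i+1) - y_i)/h_i = 1/3, -2, -7/2, 1/2.
  3·σ_0 + 10·σ_1 + 2·σ_2 = 6(Δ_1 - Δ_0) = -14
  2·σ_1 + 8·σ_2 + 2·σ_3 = 6(Δ_2 - Δ_1) = -9
  2·σ_2 + 8·σ_3 + 2·σ_4 = 6(Δ_3 - Δ_2) = 24
Natural end conditions: σ_0 = σ_4 = 0.
Hence σ_0 = 0, σ_1 = -75/71, σ_2 = -122/71, σ_3 = 487/142, σ_4 = 0.
On [6, 8], p(x) = 5 - 745/213·(x - 6) - 61/71·(x - 6)² + 731/1704·(x - 6)³.
With (x - 6) = 4/3: p(22/3) = -1001/5751.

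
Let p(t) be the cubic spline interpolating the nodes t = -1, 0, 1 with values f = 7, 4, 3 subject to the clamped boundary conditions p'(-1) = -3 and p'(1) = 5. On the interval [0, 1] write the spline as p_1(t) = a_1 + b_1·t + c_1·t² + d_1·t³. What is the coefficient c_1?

Put σ_i = p'' at the i-th knot. Here h = (1, 1) and Δ = (-3, -1), so the interior equations h_(i-1)·σ_(i-1) + 2(h_(i-1)+h_i)·σ_i + h_i·σ_(i+1) = 6(Δ_i − Δ_(i-1)) read
  1·σ_0 + 4·σ_1 + 1·σ_2 = 6(Δ_1 - Δ_0) = 12
Clamped end conditions give two more equations: 2h_0·σ_0 + h_0·σ_1 = 6(Δ_0 - p'(-1)) = 0 and h_1·σ_1 + 2h_1·σ_2 = 6(p'(1) - Δ_1) = 36.
Solving the tridiagonal system: σ_0 = 1, σ_1 = -2, σ_2 = 19.
On [0, 1], with p_1(t) = a_1 + b_1·t + c_1·t² + d_1·t³: c_1 = σ_1/2 = -1, d_1 = (σ_2 - σ_1)/(6h_1) = 7/2, b_1 = Δ_1 - h_1(2σ_1 + σ_2)/6 = -7/2.

-1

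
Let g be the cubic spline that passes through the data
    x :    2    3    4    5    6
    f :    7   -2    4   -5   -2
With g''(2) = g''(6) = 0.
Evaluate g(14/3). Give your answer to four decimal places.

Write M_i for g''(x_i). With h_i = 1, 1, 1, 1 and divided differences Δ_i = -9, 6, -9, 3, the continuity of g' gives the tridiagonal system
  1·M_0 + 4·M_1 + 1·M_2 = 6(Δ_1 - Δ_0) = 90
  1·M_1 + 4·M_2 + 1·M_3 = 6(Δ_2 - Δ_1) = -90
  1·M_2 + 4·M_3 + 1·M_4 = 6(Δ_3 - Δ_2) = 72
Natural end conditions: M_0 = M_4 = 0.
Solving: M_0 = 0, M_1 = 891/28, M_2 = -261/7, M_3 = 765/28, M_4 = 0.
On [4, 5], g(x) = 4 - 9/8·(x - 4) - 261/14·(x - 4)² + 603/56·(x - 4)³.
With (x - 4) = 2/3: g(14/3) = -155/84.

-1.8452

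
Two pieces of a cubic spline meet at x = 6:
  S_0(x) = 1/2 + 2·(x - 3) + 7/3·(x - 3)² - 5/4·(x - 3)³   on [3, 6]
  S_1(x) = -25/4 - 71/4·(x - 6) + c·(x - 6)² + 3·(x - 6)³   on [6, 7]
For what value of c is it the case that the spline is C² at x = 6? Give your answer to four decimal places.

S_0''(x) = 14/3 - 15/2·(x - 3), so S_0''(6) = -107/6. On the right, S_1''(6) = 2c, so c = -107/12.

-8.9167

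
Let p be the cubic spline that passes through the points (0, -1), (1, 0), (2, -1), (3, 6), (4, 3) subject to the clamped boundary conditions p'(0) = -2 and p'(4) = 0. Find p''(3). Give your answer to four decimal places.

Put M_i = p'' at the i-th knot. Here h = (1, 1, 1, 1) and Δ = (1, -1, 7, -3), so the interior equations h_(i-1)·M_(i-1) + 2(h_(i-1)+h_i)·M_i + h_i·M_(i+1) = 6(Δ_i − Δ_(i-1)) read
  1·M_0 + 4·M_1 + 1·M_2 = 6(Δ_1 - Δ_0) = -12
  1·M_1 + 4·M_2 + 1·M_3 = 6(Δ_2 - Δ_1) = 48
  1·M_2 + 4·M_3 + 1·M_4 = 6(Δ_3 - Δ_2) = -60
Clamped end conditions give two more equations: 2h_0·M_0 + h_0·M_1 = 6(Δ_0 - p'(0)) = 18 and h_3·M_3 + 2h_3·M_4 = 6(p'(4) - Δ_3) = 18.
Solving: M_0 = 211/14, M_1 = -85/7, M_2 = 43/2, M_3 = -181/7, M_4 = 307/14.

-25.8571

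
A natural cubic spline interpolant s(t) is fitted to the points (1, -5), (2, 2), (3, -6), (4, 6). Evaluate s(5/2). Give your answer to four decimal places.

Write m_i for s''(x_i). With h_i = 1, 1, 1 and divided differences Δ_i = 7, -8, 12, the continuity of s' gives the tridiagonal system
  1·m_0 + 4·m_1 + 1·m_2 = 6(Δ_1 - Δ_0) = -90
  1·m_1 + 4·m_2 + 1·m_3 = 6(Δ_2 - Δ_1) = 120
Natural end conditions: m_0 = m_3 = 0.
Hence m_0 = 0, m_1 = -32, m_2 = 38, m_3 = 0.
On [2, 3], s(t) = 2 - 11/3·(t - 2) - 16·(t - 2)² + 35/3·(t - 2)³.
With (t - 2) = 1/2: s(5/2) = -19/8.

-2.3750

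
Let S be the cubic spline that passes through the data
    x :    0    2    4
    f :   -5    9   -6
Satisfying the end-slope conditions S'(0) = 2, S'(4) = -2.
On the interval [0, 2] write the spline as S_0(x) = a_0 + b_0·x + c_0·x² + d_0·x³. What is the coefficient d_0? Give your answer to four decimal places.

Let m_i = S''(x_i). Step sizes h_i = 2, 2; slopes of the chords Δ_i = (y_(i+1) - y_i)/h_i = 7, -15/2.
  2·m_0 + 8·m_1 + 2·m_2 = 6(Δ_1 - Δ_0) = -87
Clamped end conditions give two more equations: 2h_0·m_0 + h_0·m_1 = 6(Δ_0 - S'(0)) = 30 and h_1·m_1 + 2h_1·m_2 = 6(S'(4) - Δ_1) = 33.
Solving the tridiagonal system: m_0 = 139/8, m_1 = -79/4, m_2 = 145/8.
On [0, 2], with S_0(x) = a_0 + b_0·x + c_0·x² + d_0·x³: c_0 = m_0/2 = 139/16, d_0 = (m_1 - m_0)/(6h_0) = -99/32, b_0 = Δ_0 - h_0(2m_0 + m_1)/6 = 2.

-3.0938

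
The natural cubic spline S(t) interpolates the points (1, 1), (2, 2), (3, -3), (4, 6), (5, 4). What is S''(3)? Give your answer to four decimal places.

31.2857

With M_i denoting the second derivative at x_i, h_i = 1, 1, 1, 1, and Δ_i = (y_(i+1) − y_i)/h_i = 1, -5, 9, -2:
  1·M_0 + 4·M_1 + 1·M_2 = 6(Δ_1 - Δ_0) = -36
  1·M_1 + 4·M_2 + 1·M_3 = 6(Δ_2 - Δ_1) = 84
  1·M_2 + 4·M_3 + 1·M_4 = 6(Δ_3 - Δ_2) = -66
Natural end conditions: M_0 = M_4 = 0.
Solving: M_0 = 0, M_1 = -471/28, M_2 = 219/7, M_3 = -681/28, M_4 = 0.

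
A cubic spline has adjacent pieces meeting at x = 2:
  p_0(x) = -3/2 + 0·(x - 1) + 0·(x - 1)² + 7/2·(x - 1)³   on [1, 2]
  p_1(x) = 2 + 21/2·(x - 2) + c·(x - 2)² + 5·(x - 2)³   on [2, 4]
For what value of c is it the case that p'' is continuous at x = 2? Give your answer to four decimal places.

10.5000

p_0''(x) = 0 + 21·(x - 1), so p_0''(2) = 21. On the right, p_1''(2) = 2c, so c = 21/2.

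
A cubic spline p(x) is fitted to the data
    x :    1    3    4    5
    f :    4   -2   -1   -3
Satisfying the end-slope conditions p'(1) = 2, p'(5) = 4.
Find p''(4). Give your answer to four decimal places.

Write M_i for p''(x_i). With h_i = 2, 1, 1 and divided differences Δ_i = -3, 1, -2, the continuity of p' gives the tridiagonal system
  2·M_0 + 6·M_1 + 1·M_2 = 6(Δ_1 - Δ_0) = 24
  1·M_1 + 4·M_2 + 1·M_3 = 6(Δ_2 - Δ_1) = -18
Clamped end conditions give two more equations: 2h_0·M_0 + h_0·M_1 = 6(Δ_0 - p'(1)) = -30 and h_2·M_2 + 2h_2·M_3 = 6(p'(5) - Δ_2) = 36.
Solving: M_0 = -140/11, M_1 = 115/11, M_2 = -146/11, M_3 = 271/11.

-13.2727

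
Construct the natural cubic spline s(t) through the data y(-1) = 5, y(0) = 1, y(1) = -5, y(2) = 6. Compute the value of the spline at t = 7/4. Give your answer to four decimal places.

2.1563

With M_i denoting the second derivative at x_i, h_i = 1, 1, 1, and Δ_i = (y_(i+1) − y_i)/h_i = -4, -6, 11:
  1·M_0 + 4·M_1 + 1·M_2 = 6(Δ_1 - Δ_0) = -12
  1·M_1 + 4·M_2 + 1·M_3 = 6(Δ_2 - Δ_1) = 102
Natural end conditions: M_0 = M_3 = 0.
Hence M_0 = 0, M_1 = -10, M_2 = 28, M_3 = 0.
On [1, 2], s(t) = -5 + 5/3·(t - 1) + 14·(t - 1)² - 14/3·(t - 1)³.
With (t - 1) = 3/4: s(7/4) = 69/32.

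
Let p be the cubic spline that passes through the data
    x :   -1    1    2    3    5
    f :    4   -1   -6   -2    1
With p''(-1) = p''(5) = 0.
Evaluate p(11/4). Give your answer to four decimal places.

-3.3452

Let M_i = p''(x_i). Step sizes h_i = 2, 1, 1, 2; slopes of the chords Δ_i = (y_(i+1) - y_i)/h_i = -5/2, -5, 4, 3/2.
  2·M_0 + 6·M_1 + 1·M_2 = 6(Δ_1 - Δ_0) = -15
  1·M_1 + 4·M_2 + 1·M_3 = 6(Δ_2 - Δ_1) = 54
  1·M_2 + 6·M_3 + 2·M_4 = 6(Δ_3 - Δ_2) = -15
Natural end conditions: M_0 = M_4 = 0.
Hence M_0 = 0, M_1 = -57/11, M_2 = 177/11, M_3 = -57/11, M_4 = 0.
On [2, 3], p(x) = -6 - 1/2·(x - 2) + 177/22·(x - 2)² - 39/11·(x - 2)³.
With (x - 2) = 3/4: p(11/4) = -2355/704.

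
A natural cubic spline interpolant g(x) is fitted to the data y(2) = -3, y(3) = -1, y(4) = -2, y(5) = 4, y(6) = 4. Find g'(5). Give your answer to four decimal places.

With M_i denoting the second derivative at x_i, h_i = 1, 1, 1, 1, and Δ_i = (y_(i+1) − y_i)/h_i = 2, -1, 6, 0:
  1·M_0 + 4·M_1 + 1·M_2 = 6(Δ_1 - Δ_0) = -18
  1·M_1 + 4·M_2 + 1·M_3 = 6(Δ_2 - Δ_1) = 42
  1·M_2 + 4·M_3 + 1·M_4 = 6(Δ_3 - Δ_2) = -36
Natural end conditions: M_0 = M_4 = 0.
Solving the tridiagonal system: M_0 = 0, M_1 = -237/28, M_2 = 111/7, M_3 = -363/28, M_4 = 0.
On [5, 6], g'(x) = b_3 + 2c_3·(x - 5) + 3d_3·(x - 5)² with b_3 = Δ_3 - h_3(2M_3 + M_4)/6 = 121/28, c_3 = M_3/2 = -363/56, d_3 = (M_4 - M_3)/(6h_3) = 121/56. So g'(5) = 121/28.

4.3214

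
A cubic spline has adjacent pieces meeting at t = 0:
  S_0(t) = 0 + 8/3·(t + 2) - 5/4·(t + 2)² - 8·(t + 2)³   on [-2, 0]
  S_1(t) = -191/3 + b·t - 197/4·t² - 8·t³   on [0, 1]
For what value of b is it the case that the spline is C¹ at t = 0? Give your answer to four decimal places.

-98.3333

S_0'(t) = 8/3 - 5/2·(t + 2) - 24·(t + 2)², so S_0'(0) = -295/3. On the right, S_1'(0) = b, so b = -295/3.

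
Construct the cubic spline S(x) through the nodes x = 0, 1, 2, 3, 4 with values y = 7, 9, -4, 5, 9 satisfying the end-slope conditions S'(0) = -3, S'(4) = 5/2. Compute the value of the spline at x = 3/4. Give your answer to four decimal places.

Let σ_i = S''(x_i). Step sizes h_i = 1, 1, 1, 1; slopes of the chords Δ_i = (y_(i+1) - y_i)/h_i = 2, -13, 9, 4.
  1·σ_0 + 4·σ_1 + 1·σ_2 = 6(Δ_1 - Δ_0) = -90
  1·σ_1 + 4·σ_2 + 1·σ_3 = 6(Δ_2 - Δ_1) = 132
  1·σ_2 + 4·σ_3 + 1·σ_4 = 6(Δ_3 - Δ_2) = -30
Clamped end conditions give two more equations: 2h_0·σ_0 + h_0·σ_1 = 6(Δ_0 - S'(0)) = 30 and h_3·σ_3 + 2h_3·σ_4 = 6(S'(4) - Δ_3) = -9.
Solving the tridiagonal system: σ_0 = 2075/56, σ_1 = -1235/28, σ_2 = 395/8, σ_3 = -599/28, σ_4 = 347/56.
On [0, 1], S(x) = 7 - 3·x + 2075/112·x² - 1515/112·x³.
With x = 3/4: S(3/4) = 67843/7168.

9.4647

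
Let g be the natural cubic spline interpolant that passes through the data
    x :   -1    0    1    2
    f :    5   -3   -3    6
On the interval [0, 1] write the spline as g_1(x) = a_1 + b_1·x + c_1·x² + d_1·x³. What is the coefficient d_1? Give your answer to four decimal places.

With m_i denoting the second derivative at x_i, h_i = 1, 1, 1, and Δ_i = (y_(i+1) − y_i)/h_i = -8, 0, 9:
  1·m_0 + 4·m_1 + 1·m_2 = 6(Δ_1 - Δ_0) = 48
  1·m_1 + 4·m_2 + 1·m_3 = 6(Δ_2 - Δ_1) = 54
Natural end conditions: m_0 = m_3 = 0.
Solving the tridiagonal system: m_0 = 0, m_1 = 46/5, m_2 = 56/5, m_3 = 0.
On [0, 1], with g_1(x) = a_1 + b_1·x + c_1·x² + d_1·x³: c_1 = m_1/2 = 23/5, d_1 = (m_2 - m_1)/(6h_1) = 1/3, b_1 = Δ_1 - h_1(2m_1 + m_2)/6 = -74/15.

0.3333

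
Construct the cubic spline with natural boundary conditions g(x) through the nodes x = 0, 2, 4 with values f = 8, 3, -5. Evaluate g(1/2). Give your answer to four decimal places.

Put M_i = g'' at the i-th knot. Here h = (2, 2) and Δ = (-5/2, -4), so the interior equations h_(i-1)·M_(i-1) + 2(h_(i-1)+h_i)·M_i + h_i·M_(i+1) = 6(Δ_i − Δ_(i-1)) read
  2·M_0 + 8·M_1 + 2·M_2 = 6(Δ_1 - Δ_0) = -9
Natural end conditions: M_0 = M_2 = 0.
Solving the tridiagonal system: M_0 = 0, M_1 = -9/8, M_2 = 0.
On [0, 2], g(x) = 8 - 17/8·x + 0·x² - 3/32·x³.
With x = 1/2: g(1/2) = 1773/256.

6.9258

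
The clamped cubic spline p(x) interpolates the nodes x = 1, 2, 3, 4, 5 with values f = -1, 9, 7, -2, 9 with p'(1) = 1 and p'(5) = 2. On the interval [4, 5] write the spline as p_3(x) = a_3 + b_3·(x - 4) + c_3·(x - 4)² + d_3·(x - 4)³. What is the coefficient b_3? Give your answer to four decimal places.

3.8393

Put m_i = p'' at the i-th knot. Here h = (1, 1, 1, 1) and Δ = (10, -2, -9, 11), so the interior equations h_(i-1)·m_(i-1) + 2(h_(i-1)+h_i)·m_i + h_i·m_(i+1) = 6(Δ_i − Δ_(i-1)) read
  1·m_0 + 4·m_1 + 1·m_2 = 6(Δ_1 - Δ_0) = -72
  1·m_1 + 4·m_2 + 1·m_3 = 6(Δ_2 - Δ_1) = -42
  1·m_2 + 4·m_3 + 1·m_4 = 6(Δ_3 - Δ_2) = 120
Clamped end conditions give two more equations: 2h_0·m_0 + h_0·m_1 = 6(Δ_0 - p'(1)) = 54 and h_3·m_3 + 2h_3·m_4 = 6(p'(5) - Δ_3) = -54.
Forward elimination and back-substitution give m_0 = 1087/28, m_1 = -331/14, m_2 = -65/4, m_3 = 653/14, m_4 = -1409/28.
On [4, 5], with p_3(x) = a_3 + b_3·(x - 4) + c_3·(x - 4)² + d_3·(x - 4)³: c_3 = m_3/2 = 653/28, d_3 = (m_4 - m_3)/(6h_3) = -905/56, b_3 = Δ_3 - h_3(2m_3 + m_4)/6 = 215/56.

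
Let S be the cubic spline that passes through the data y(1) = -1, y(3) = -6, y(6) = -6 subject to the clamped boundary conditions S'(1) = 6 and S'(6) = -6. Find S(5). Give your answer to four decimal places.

Let M_i = S''(x_i). Step sizes h_i = 2, 3; slopes of the chords Δ_i = (y_(i+1) - y_i)/h_i = -5/2, 0.
  2·M_0 + 10·M_1 + 3·M_2 = 6(Δ_1 - Δ_0) = 15
Clamped end conditions give two more equations: 2h_0·M_0 + h_0·M_1 = 6(Δ_0 - S'(1)) = -51 and h_1·M_1 + 2h_1·M_2 = 6(S'(6) - Δ_1) = -36.
Forward elimination and back-substitution give M_0 = -333/20, M_1 = 39/5, M_2 = -99/10.
On [3, 6], S(x) = -6 - 57/20·(x - 3) + 39/10·(x - 3)² - 59/60·(x - 3)³.
With (x - 3) = 2: S(5) = -119/30.

-3.9667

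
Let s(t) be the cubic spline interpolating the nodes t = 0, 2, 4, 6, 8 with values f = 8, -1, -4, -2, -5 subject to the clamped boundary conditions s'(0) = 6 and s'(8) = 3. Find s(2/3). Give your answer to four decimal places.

8.3929

Let σ_i = s''(x_i). Step sizes h_i = 2, 2, 2, 2; slopes of the chords Δ_i = (y_(i+1) - y_i)/h_i = -9/2, -3/2, 1, -3/2.
  2·σ_0 + 8·σ_1 + 2·σ_2 = 6(Δ_1 - Δ_0) = 18
  2·σ_1 + 8·σ_2 + 2·σ_3 = 6(Δ_2 - Δ_1) = 15
  2·σ_2 + 8·σ_3 + 2·σ_4 = 6(Δ_3 - Δ_2) = -15
Clamped end conditions give two more equations: 2h_0·σ_0 + h_0·σ_1 = 6(Δ_0 - s'(0)) = -63 and h_3·σ_3 + 2h_3·σ_4 = 6(s'(8) - Δ_3) = 27.
Solving the tridiagonal system: σ_0 = -2139/112, σ_1 = 375/56, σ_2 = 21/16, σ_3 = -249/56, σ_4 = 1005/112.
On [0, 2], s(t) = 8 + 6·t - 2139/224·t² + 963/448·t³.
With t = 2/3: s(2/3) = 235/28.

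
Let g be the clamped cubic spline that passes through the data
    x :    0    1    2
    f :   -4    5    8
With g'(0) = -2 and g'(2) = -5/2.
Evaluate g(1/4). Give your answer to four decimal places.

Let σ_i = g''(x_i). Step sizes h_i = 1, 1; slopes of the chords Δ_i = (y_(i+1) - y_i)/h_i = 9, 3.
  1·σ_0 + 4·σ_1 + 1·σ_2 = 6(Δ_1 - Δ_0) = -36
Clamped end conditions give two more equations: 2h_0·σ_0 + h_0·σ_1 = 6(Δ_0 - g'(0)) = 66 and h_1·σ_1 + 2h_1·σ_2 = 6(g'(2) - Δ_1) = -33.
Hence σ_0 = 167/4, σ_1 = -35/2, σ_2 = -31/4.
On [0, 1], g(x) = -4 - 2·x + 167/8·x² - 79/8·x³.
With x = 1/4: g(1/4) = -1715/512.

-3.3496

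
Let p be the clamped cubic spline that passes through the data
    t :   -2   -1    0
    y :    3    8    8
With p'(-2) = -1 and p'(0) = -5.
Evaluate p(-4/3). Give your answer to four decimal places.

5.8519

With M_i denoting the second derivative at x_i, h_i = 1, 1, and Δ_i = (y_(i+1) − y_i)/h_i = 5, 0:
  1·M_0 + 4·M_1 + 1·M_2 = 6(Δ_1 - Δ_0) = -30
Clamped end conditions give two more equations: 2h_0·M_0 + h_0·M_1 = 6(Δ_0 - p'(-2)) = 36 and h_1·M_1 + 2h_1·M_2 = 6(p'(0) - Δ_1) = -30.
Solving: M_0 = 47/2, M_1 = -11, M_2 = -19/2.
On [-2, -1], p(t) = 3 - 1·(t + 2) + 47/4·(t + 2)² - 23/4·(t + 2)³.
With (t + 2) = 2/3: p(-4/3) = 158/27.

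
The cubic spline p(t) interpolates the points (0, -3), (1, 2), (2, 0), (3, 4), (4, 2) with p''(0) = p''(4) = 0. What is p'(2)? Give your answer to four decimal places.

0.8750

Put M_i = p'' at the i-th knot. Here h = (1, 1, 1, 1) and Δ = (5, -2, 4, -2), so the interior equations h_(i-1)·M_(i-1) + 2(h_(i-1)+h_i)·M_i + h_i·M_(i+1) = 6(Δ_i − Δ_(i-1)) read
  1·M_0 + 4·M_1 + 1·M_2 = 6(Δ_1 - Δ_0) = -42
  1·M_1 + 4·M_2 + 1·M_3 = 6(Δ_2 - Δ_1) = 36
  1·M_2 + 4·M_3 + 1·M_4 = 6(Δ_3 - Δ_2) = -36
Natural end conditions: M_0 = M_4 = 0.
Solving the tridiagonal system: M_0 = 0, M_1 = -405/28, M_2 = 111/7, M_3 = -363/28, M_4 = 0.
On [2, 3], p'(t) = b_2 + 2c_2·(t - 2) + 3d_2·(t - 2)² with b_2 = Δ_2 - h_2(2M_2 + M_3)/6 = 7/8, c_2 = M_2/2 = 111/14, d_2 = (M_3 - M_2)/(6h_2) = -269/56. So p'(2) = 7/8.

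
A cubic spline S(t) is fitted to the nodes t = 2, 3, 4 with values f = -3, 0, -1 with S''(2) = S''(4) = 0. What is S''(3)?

-6

Let σ_i = S''(x_i). Step sizes h_i = 1, 1; slopes of the chords Δ_i = (y_(i+1) - y_i)/h_i = 3, -1.
  1·σ_0 + 4·σ_1 + 1·σ_2 = 6(Δ_1 - Δ_0) = -24
Natural end conditions: σ_0 = σ_2 = 0.
Solving: σ_0 = 0, σ_1 = -6, σ_2 = 0.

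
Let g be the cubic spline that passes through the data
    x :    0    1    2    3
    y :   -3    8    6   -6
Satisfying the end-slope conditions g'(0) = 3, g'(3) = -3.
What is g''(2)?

-18

Write m_i for g''(x_i). With h_i = 1, 1, 1 and divided differences Δ_i = 11, -2, -12, the continuity of g' gives the tridiagonal system
  1·m_0 + 4·m_1 + 1·m_2 = 6(Δ_1 - Δ_0) = -78
  1·m_1 + 4·m_2 + 1·m_3 = 6(Δ_2 - Δ_1) = -60
Clamped end conditions give two more equations: 2h_0·m_0 + h_0·m_1 = 6(Δ_0 - g'(0)) = 48 and h_2·m_2 + 2h_2·m_3 = 6(g'(3) - Δ_2) = 54.
Forward elimination and back-substitution give m_0 = 36, m_1 = -24, m_2 = -18, m_3 = 36.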